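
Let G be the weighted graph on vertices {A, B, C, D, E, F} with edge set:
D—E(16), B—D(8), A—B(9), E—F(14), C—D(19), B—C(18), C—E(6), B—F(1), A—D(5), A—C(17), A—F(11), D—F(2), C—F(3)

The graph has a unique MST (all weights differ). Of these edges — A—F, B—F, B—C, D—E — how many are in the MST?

1

Kruskal: consider edges lightest-first.
B—F (1): add. Components now {A} {B,F} {C} {D} {E}
D—F (2): add. Components now {A} {B,D,F} {C} {E}
C—F (3): add. Components now {A} {B,C,D,F} {E}
A—D (5): add. Components now {A,B,C,D,F} {E}
C—E (6): add. Components now {A,B,C,D,E,F}
MST edge set: {B—F, D—F, C—F, A—D, C—E}.
Of the listed edges, {B—F} are in the MST → 1.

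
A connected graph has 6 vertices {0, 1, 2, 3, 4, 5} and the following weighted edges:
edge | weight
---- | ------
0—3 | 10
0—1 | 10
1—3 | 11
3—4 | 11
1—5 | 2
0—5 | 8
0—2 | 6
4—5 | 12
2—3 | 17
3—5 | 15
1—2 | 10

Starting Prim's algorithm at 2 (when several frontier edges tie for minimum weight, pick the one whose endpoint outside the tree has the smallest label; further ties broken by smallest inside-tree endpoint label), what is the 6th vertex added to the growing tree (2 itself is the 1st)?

Prim, starting at 2.
Step 1: cheapest edge leaving the tree is 0—2 (6); add 0.
Step 2: cheapest edge leaving the tree is 0—5 (8); add 5.
Step 3: cheapest edge leaving the tree is 1—5 (2); add 1.
Step 4: cheapest edge leaving the tree is 0—3 (10); add 3.
Step 5: cheapest edge leaving the tree is 3—4 (11); add 4.
Vertex order: 2, 0, 5, 1, 3, 4. The 6th vertex is 4.

4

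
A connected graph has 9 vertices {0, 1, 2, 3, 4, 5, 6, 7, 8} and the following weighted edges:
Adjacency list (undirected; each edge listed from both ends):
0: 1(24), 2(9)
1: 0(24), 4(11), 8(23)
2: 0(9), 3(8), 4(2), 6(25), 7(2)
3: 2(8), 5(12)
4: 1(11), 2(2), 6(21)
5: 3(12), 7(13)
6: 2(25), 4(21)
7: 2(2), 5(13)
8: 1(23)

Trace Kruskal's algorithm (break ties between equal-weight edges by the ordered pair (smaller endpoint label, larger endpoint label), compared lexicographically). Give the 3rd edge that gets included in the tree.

2-3

Sort edges by weight, then run Kruskal:
2-4 (2): add — endpoints in different components.
2-7 (2): add — endpoints in different components.
2-3 (8): add — endpoints in different components.
0-2 (9): add — endpoints in different components.
1-4 (11): add — endpoints in different components.
3-5 (12): add — endpoints in different components.
5-7 (13): skip — 5 and 7 already connected.
4-6 (21): add — endpoints in different components.
1-8 (23): add — endpoints in different components.
The 3rd edge added is 2-3.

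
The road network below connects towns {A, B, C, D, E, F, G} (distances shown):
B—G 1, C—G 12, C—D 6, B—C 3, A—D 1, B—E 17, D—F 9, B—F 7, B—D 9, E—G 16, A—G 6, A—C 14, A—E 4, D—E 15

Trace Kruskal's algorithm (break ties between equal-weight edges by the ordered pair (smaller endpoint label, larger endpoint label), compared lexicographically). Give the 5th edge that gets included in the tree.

A-G

Kruskal's algorithm — process edges by increasing weight (ties by edge label):
A—D (1): add — endpoints in different components.
B—G (1): add — endpoints in different components.
B—C (3): add — endpoints in different components.
A—E (4): add — endpoints in different components.
A—G (6): add — endpoints in different components.
C—D (6): skip — C and D already connected.
B—F (7): add — endpoints in different components.
The 5th edge added is A—G.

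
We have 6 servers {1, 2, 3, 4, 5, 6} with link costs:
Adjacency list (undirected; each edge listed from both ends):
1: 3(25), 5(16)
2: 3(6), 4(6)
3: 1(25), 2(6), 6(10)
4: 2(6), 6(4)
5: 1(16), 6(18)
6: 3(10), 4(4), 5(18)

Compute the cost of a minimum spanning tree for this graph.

Prim, starting at 3.
Step 1: frontier [2 3 6, 3 6 10, 1 3 25] → take 2 3 (6); add 2.
Step 2: frontier [2 4 6, 3 6 10, 1 3 25] → take 2 4 (6); add 4.
Step 3: frontier [3 6 10, 1 3 25, 4 6 4] → take 4 6 (4); add 6.
Step 4: frontier [1 3 25, 5 6 18] → take 5 6 (18); add 5.
Step 5: frontier [1 3 25, 1 5 16] → take 1 5 (16); add 1.
MST edges: 2 3, 2 4, 4 6, 5 6, 1 5; total weight 6+6+4+18+16 = 50.

50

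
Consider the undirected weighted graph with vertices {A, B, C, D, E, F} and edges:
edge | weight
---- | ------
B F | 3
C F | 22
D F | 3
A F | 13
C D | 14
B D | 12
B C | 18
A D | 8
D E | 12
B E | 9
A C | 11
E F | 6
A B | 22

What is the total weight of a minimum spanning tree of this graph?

31

Grow the tree from C using Prim:
Step 1: cheapest edge leaving the tree is A C (11); add A.
Step 2: cheapest edge leaving the tree is A D (8); add D.
Step 3: cheapest edge leaving the tree is D F (3); add F.
Step 4: cheapest edge leaving the tree is B F (3); add B.
Step 5: cheapest edge leaving the tree is E F (6); add E.
MST edges: A C, A D, D F, B F, E F; total weight 11+8+3+3+6 = 31.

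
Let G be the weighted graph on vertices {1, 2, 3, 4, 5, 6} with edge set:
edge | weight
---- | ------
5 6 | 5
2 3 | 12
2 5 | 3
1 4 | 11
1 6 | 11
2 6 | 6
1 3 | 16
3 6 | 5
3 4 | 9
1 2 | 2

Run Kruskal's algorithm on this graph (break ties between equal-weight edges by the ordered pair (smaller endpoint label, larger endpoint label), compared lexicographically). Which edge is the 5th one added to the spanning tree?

3-4

Kruskal: consider edges lightest-first.
1 2 (2): add — endpoints in different components.
2 5 (3): add — endpoints in different components.
3 6 (5): add — endpoints in different components.
5 6 (5): add — endpoints in different components.
2 6 (6): skip — 2 and 6 already connected.
3 4 (9): add — endpoints in different components.
The 5th edge added is 3 4.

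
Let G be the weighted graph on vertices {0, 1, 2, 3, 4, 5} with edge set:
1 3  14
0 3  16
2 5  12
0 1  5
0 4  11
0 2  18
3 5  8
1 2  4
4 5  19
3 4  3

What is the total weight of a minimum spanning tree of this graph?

Prim, starting at 3.
Step 1: frontier [3 4 3, 3 5 8, 1 3 14, 0 3 16] → take 3 4 (3); add 4.
Step 2: frontier [3 5 8, 1 3 14, 0 3 16, 0 4 11, 4 5 19] → take 3 5 (8); add 5.
Step 3: frontier [1 3 14, 0 3 16, 0 4 11, 2 5 12] → take 0 4 (11); add 0.
Step 4: frontier [0 1 5, 0 2 18, 1 3 14, 2 5 12] → take 0 1 (5); add 1.
Step 5: frontier [0 2 18, 1 2 4, 2 5 12] → take 1 2 (4); add 2.
MST edges: 3 4, 3 5, 0 4, 0 1, 1 2; total weight 3+8+11+5+4 = 31.

31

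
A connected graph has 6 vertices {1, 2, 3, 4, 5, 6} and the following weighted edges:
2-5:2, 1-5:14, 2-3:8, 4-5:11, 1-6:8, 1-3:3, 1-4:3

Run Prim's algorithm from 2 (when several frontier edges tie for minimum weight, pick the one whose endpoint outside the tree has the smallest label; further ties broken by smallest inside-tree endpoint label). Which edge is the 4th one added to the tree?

Grow the tree from 2 using Prim:
Step 1: frontier [2-5 2, 2-3 8] → take 2-5 (2); add 5.
Step 2: frontier [2-3 8, 4-5 11, 1-5 14] → take 2-3 (8); add 3.
Step 3: frontier [1-3 3, 4-5 11, 1-5 14] → take 1-3 (3); add 1.
Step 4: frontier [1-4 3, 1-6 8, 4-5 11] → take 1-4 (3); add 4.
Step 5: frontier [1-6 8] → take 1-6 (8); add 6.
The 4th edge added is 1-4.

1-4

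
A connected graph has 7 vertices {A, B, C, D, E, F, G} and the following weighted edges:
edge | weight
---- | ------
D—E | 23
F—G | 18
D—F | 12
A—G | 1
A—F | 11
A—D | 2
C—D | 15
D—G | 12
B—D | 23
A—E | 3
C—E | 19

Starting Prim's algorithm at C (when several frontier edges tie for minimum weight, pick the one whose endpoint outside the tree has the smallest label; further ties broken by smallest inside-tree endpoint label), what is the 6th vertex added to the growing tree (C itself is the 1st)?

F

Grow the tree from C using Prim:
Step 1: cheapest edge leaving the tree is C—D (15); add D.
Step 2: cheapest edge leaving the tree is A—D (2); add A.
Step 3: cheapest edge leaving the tree is A—G (1); add G.
Step 4: cheapest edge leaving the tree is A—E (3); add E.
Step 5: cheapest edge leaving the tree is A—F (11); add F.
Step 6: cheapest edge leaving the tree is B—D (23); add B.
Vertex order: C, D, A, G, E, F, B. The 6th vertex is F.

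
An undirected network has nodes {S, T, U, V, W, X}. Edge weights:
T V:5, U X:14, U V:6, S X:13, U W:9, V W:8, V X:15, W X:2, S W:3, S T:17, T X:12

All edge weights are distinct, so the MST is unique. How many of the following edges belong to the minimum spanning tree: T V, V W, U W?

2

Kruskal's algorithm — process edges by increasing weight (ties by edge label):
W X (2): add — endpoints in different components.
S W (3): add — endpoints in different components.
T V (5): add — endpoints in different components.
U V (6): add — endpoints in different components.
V W (8): add — endpoints in different components.
MST edge set: {W X, S W, T V, U V, V W}.
Of the listed edges, {T V, V W} are in the MST → 2.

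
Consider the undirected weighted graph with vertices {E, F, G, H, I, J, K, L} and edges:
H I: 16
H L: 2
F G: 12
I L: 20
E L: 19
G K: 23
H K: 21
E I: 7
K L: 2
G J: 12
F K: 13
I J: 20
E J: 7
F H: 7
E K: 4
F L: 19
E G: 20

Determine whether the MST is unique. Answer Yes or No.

No

Sort edges by weight, then run Kruskal:
H L (2): add — endpoints in different components.
K L (2): add — endpoints in different components.
E K (4): add — endpoints in different components.
E I (7): add — endpoints in different components.
E J (7): add — endpoints in different components.
F H (7): add — endpoints in different components.
F G (12): add — endpoints in different components.
Non-tree edge G J has weight 12, equal to the heaviest edge on its tree cycle — swapping gives another MST of the same weight. Not unique.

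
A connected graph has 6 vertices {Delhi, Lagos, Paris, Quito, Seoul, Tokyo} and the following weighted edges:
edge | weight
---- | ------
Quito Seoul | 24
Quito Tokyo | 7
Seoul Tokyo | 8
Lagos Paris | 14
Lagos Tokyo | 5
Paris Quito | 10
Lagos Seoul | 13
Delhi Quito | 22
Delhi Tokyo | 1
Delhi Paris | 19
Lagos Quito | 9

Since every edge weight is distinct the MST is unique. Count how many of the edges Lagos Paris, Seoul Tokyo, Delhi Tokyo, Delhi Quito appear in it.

2

Kruskal's algorithm — process edges by increasing weight (ties by edge label):
Delhi Tokyo (1): add. Components now {Seoul} {Paris} {Quito} {Lagos} {Delhi,Tokyo}
Lagos Tokyo (5): add. Components now {Seoul} {Paris} {Quito} {Delhi,Lagos,Tokyo}
Quito Tokyo (7): add. Components now {Seoul} {Paris} {Delhi,Lagos,Quito,Tokyo}
Seoul Tokyo (8): add. Components now {Delhi,Lagos,Quito,Seoul,Tokyo} {Paris}
Lagos Quito (9): skip — Quito and Lagos already connected.
Paris Quito (10): add. Components now {Delhi,Lagos,Paris,Quito,Seoul,Tokyo}
MST edge set: {Delhi Tokyo, Lagos Tokyo, Quito Tokyo, Seoul Tokyo, Paris Quito}.
Of the listed edges, {Seoul Tokyo, Delhi Tokyo} are in the MST → 2.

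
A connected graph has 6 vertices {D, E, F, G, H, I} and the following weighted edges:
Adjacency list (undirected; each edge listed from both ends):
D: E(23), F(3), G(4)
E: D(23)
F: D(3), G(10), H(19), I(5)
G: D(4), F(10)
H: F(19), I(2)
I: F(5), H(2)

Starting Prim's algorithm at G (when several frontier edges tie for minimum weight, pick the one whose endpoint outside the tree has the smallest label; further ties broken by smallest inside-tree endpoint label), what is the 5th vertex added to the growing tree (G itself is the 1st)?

H

Grow the tree from G using Prim:
Step 1: frontier [D-G 4, F-G 10] → take D-G (4); add D.
Step 2: frontier [D-F 3, D-E 23, F-G 10] → take D-F (3); add F.
Step 3: frontier [D-E 23, F-I 5, F-H 19] → take F-I (5); add I.
Step 4: frontier [D-E 23, F-H 19, H-I 2] → take H-I (2); add H.
Step 5: frontier [D-E 23] → take D-E (23); add E.
Vertex order: G, D, F, I, H, E. The 5th vertex is H.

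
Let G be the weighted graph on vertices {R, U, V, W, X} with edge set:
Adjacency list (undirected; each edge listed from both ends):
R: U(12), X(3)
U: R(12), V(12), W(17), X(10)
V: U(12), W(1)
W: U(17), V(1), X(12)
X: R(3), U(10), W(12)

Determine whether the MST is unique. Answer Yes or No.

Kruskal: consider edges lightest-first.
V-W (1): add. Components now {X} {R} {V,W} {U}
R-X (3): add. Components now {R,X} {V,W} {U}
U-X (10): add. Components now {R,U,X} {V,W}
R-U (12): skip — R and U already connected.
U-V (12): add. Components now {R,U,V,W,X}
Non-tree edge W-X has weight 12, equal to the heaviest edge on its tree cycle — swapping gives another MST of the same weight. Not unique.

No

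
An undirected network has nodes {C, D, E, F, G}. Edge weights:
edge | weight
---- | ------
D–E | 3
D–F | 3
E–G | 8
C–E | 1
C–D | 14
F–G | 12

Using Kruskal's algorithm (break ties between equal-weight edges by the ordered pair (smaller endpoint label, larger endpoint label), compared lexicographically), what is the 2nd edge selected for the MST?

Kruskal: consider edges lightest-first.
C–E (1): add — endpoints in different components.
D–E (3): add — endpoints in different components.
D–F (3): add — endpoints in different components.
E–G (8): add — endpoints in different components.
The 2nd edge added is D–E.

D-E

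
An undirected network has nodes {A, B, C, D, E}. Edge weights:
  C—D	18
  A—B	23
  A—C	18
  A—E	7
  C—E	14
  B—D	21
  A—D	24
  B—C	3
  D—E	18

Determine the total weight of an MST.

42

Kruskal's algorithm — process edges by increasing weight (ties by edge label):
B—C (3): add — endpoints in different components.
A—E (7): add — endpoints in different components.
C—E (14): add — endpoints in different components.
A—C (18): skip — A and C already connected.
C—D (18): add — endpoints in different components.
MST edges: B—C, A—E, C—E, C—D; total weight 3+7+14+18 = 42.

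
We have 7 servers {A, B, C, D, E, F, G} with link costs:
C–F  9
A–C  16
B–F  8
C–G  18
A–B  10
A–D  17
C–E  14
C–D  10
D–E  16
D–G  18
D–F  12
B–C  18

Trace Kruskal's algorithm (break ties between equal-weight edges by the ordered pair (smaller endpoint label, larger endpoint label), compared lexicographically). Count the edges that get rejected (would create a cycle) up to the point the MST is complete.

Kruskal: consider edges lightest-first.
B–F (8): add — endpoints in different components.
C–F (9): add — endpoints in different components.
A–B (10): add — endpoints in different components.
C–D (10): add — endpoints in different components.
D–F (12): skip — D and F already connected.
C–E (14): add — endpoints in different components.
A–C (16): skip — A and C already connected.
D–E (16): skip — D and E already connected.
A–D (17): skip — A and D already connected.
B–C (18): skip — B and C already connected.
C–G (18): add — endpoints in different components.
Edges rejected before the tree was complete: 5.

5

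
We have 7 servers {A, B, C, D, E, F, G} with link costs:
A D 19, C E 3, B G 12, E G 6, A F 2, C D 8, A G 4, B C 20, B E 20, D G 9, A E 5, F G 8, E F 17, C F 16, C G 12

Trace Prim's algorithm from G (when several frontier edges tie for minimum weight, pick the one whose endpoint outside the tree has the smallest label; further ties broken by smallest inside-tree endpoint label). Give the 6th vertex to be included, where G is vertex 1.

Prim's algorithm from G:
Step 1: cheapest edge leaving the tree is A G (4); add A.
Step 2: cheapest edge leaving the tree is A F (2); add F.
Step 3: cheapest edge leaving the tree is A E (5); add E.
Step 4: cheapest edge leaving the tree is C E (3); add C.
Step 5: cheapest edge leaving the tree is C D (8); add D.
Step 6: cheapest edge leaving the tree is B G (12); add B.
Vertex order: G, A, F, E, C, D, B. The 6th vertex is D.

D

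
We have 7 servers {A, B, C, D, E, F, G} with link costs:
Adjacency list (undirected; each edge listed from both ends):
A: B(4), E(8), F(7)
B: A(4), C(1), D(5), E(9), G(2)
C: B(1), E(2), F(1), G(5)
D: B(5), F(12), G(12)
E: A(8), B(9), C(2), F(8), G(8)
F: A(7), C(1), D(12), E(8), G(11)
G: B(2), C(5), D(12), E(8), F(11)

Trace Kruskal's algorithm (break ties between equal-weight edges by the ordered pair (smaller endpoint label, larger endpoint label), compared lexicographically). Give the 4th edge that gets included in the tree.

C-E

Kruskal's algorithm — process edges by increasing weight (ties by edge label):
B C (1): add. Components now {A} {B,C} {D} {E} {F} {G}
C F (1): add. Components now {A} {B,C,F} {D} {E} {G}
B G (2): add. Components now {A} {B,C,F,G} {D} {E}
C E (2): add. Components now {A} {B,C,E,F,G} {D}
A B (4): add. Components now {A,B,C,E,F,G} {D}
B D (5): add. Components now {A,B,C,D,E,F,G}
The 4th edge added is C E.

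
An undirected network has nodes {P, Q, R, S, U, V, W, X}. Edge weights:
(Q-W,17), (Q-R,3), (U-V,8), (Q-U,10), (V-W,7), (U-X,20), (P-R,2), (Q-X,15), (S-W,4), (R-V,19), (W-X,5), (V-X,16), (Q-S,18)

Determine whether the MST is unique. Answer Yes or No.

Kruskal: consider edges lightest-first.
P-R (2): add — endpoints in different components.
Q-R (3): add — endpoints in different components.
S-W (4): add — endpoints in different components.
W-X (5): add — endpoints in different components.
V-W (7): add — endpoints in different components.
U-V (8): add — endpoints in different components.
Q-U (10): add — endpoints in different components.
Every non-tree edge has weight strictly greater than the heaviest edge on the tree path between its endpoints, so the MST is unique.

Yes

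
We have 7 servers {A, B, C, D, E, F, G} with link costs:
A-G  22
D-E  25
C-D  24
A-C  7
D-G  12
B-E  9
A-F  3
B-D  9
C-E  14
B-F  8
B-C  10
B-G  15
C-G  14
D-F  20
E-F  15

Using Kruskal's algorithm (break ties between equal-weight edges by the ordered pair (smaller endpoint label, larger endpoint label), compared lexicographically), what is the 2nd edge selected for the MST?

Sort edges by weight, then run Kruskal:
A-F (3): add — endpoints in different components.
A-C (7): add — endpoints in different components.
B-F (8): add — endpoints in different components.
B-D (9): add — endpoints in different components.
B-E (9): add — endpoints in different components.
B-C (10): skip — B and C already connected.
D-G (12): add — endpoints in different components.
The 2nd edge added is A-C.

A-C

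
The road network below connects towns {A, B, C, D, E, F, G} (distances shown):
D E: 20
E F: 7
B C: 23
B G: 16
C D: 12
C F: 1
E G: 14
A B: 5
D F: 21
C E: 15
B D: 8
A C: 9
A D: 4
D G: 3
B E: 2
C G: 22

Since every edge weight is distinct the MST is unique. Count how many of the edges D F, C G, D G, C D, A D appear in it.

2

Kruskal: consider edges lightest-first.
C F (1): add. Components now {A} {B} {C,F} {D} {E} {G}
B E (2): add. Components now {A} {B,E} {C,F} {D} {G}
D G (3): add. Components now {A} {B,E} {C,F} {D,G}
A D (4): add. Components now {A,D,G} {B,E} {C,F}
A B (5): add. Components now {A,B,D,E,G} {C,F}
E F (7): add. Components now {A,B,C,D,E,F,G}
MST edge set: {C F, B E, D G, A D, A B, E F}.
Of the listed edges, {D G, A D} are in the MST → 2.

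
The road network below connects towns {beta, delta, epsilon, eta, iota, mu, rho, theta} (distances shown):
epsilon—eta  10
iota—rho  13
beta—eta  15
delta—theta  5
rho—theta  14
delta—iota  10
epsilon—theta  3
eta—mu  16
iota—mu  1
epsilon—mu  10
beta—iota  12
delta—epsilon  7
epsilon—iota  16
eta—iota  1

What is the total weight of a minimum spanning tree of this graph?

Sort edges by weight, then run Kruskal:
eta—iota (1): add — endpoints in different components.
iota—mu (1): add — endpoints in different components.
epsilon—theta (3): add — endpoints in different components.
delta—theta (5): add — endpoints in different components.
delta—epsilon (7): skip — epsilon and delta already connected.
delta—iota (10): add — endpoints in different components.
epsilon—eta (10): skip — eta and epsilon already connected.
epsilon—mu (10): skip — epsilon and mu already connected.
beta—iota (12): add — endpoints in different components.
iota—rho (13): add — endpoints in different components.
MST edges: eta—iota, iota—mu, epsilon—theta, delta—theta, delta—iota, beta—iota, iota—rho; total weight 1+1+3+5+10+12+13 = 45.

45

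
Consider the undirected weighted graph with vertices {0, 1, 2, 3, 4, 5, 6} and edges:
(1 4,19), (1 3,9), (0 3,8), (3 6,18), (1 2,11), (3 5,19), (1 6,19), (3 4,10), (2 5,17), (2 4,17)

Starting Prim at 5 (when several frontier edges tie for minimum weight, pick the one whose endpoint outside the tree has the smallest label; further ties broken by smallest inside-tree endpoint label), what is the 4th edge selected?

0-3

Grow the tree from 5 using Prim:
Step 1: frontier [2 5 17, 3 5 19] → take 2 5 (17); add 2.
Step 2: frontier [1 2 11, 2 4 17, 3 5 19] → take 1 2 (11); add 1.
Step 3: frontier [1 3 9, 1 4 19, 1 6 19, 2 4 17, 3 5 19] → take 1 3 (9); add 3.
Step 4: frontier [1 4 19, 1 6 19, 2 4 17, 0 3 8, 3 4 10, 3 6 18] → take 0 3 (8); add 0.
Step 5: frontier [1 4 19, 1 6 19, 2 4 17, 3 4 10, 3 6 18] → take 3 4 (10); add 4.
Step 6: frontier [1 6 19, 3 6 18] → take 3 6 (18); add 6.
The 4th edge added is 0 3.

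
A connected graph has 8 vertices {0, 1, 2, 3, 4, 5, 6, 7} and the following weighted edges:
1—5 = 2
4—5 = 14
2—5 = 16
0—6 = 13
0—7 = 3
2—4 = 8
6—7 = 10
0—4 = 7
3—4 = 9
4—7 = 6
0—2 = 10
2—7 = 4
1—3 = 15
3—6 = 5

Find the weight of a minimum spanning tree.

43

Prim, starting at 2.
Step 1: frontier [2—7 4, 2—4 8, 0—2 10, 2—5 16] → take 2—7 (4); add 7.
Step 2: frontier [2—4 8, 0—2 10, 2—5 16, 0—7 3, 4—7 6, 6—7 10] → take 0—7 (3); add 0.
Step 3: frontier [0—4 7, 0—6 13, 2—4 8, 2—5 16, 4—7 6, 6—7 10] → take 4—7 (6); add 4.
Step 4: frontier [0—6 13, 2—5 16, 3—4 9, 4—5 14, 6—7 10] → take 3—4 (9); add 3.
Step 5: frontier [0—6 13, 2—5 16, 3—6 5, 1—3 15, 4—5 14, 6—7 10] → take 3—6 (5); add 6.
Step 6: frontier [2—5 16, 1—3 15, 4—5 14] → take 4—5 (14); add 5.
Step 7: frontier [1—3 15, 1—5 2] → take 1—5 (2); add 1.
MST edges: 2—7, 0—7, 4—7, 3—4, 3—6, 4—5, 1—5; total weight 4+3+6+9+5+14+2 = 43.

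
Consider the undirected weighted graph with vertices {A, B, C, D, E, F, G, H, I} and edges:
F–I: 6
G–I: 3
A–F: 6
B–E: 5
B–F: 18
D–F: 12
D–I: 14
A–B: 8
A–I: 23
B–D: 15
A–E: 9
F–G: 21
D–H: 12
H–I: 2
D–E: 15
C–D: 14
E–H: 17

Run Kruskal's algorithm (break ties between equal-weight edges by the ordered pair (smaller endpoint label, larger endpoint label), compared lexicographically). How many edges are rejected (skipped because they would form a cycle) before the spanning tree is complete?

2

Kruskal's algorithm — process edges by increasing weight (ties by edge label):
H–I (2): add — endpoints in different components.
G–I (3): add — endpoints in different components.
B–E (5): add — endpoints in different components.
A–F (6): add — endpoints in different components.
F–I (6): add — endpoints in different components.
A–B (8): add — endpoints in different components.
A–E (9): skip — A and E already connected.
D–F (12): add — endpoints in different components.
D–H (12): skip — D and H already connected.
C–D (14): add — endpoints in different components.
Edges rejected before the tree was complete: 2.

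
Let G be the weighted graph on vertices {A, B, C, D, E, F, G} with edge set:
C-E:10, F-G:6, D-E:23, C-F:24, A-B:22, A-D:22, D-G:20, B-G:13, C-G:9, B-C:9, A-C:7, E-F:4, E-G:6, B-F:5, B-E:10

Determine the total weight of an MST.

51

Sort edges by weight, then run Kruskal:
E-F (4): add. Components now {A} {B} {C} {D} {E,F} {G}
B-F (5): add. Components now {A} {B,E,F} {C} {D} {G}
E-G (6): add. Components now {A} {B,E,F,G} {C} {D}
F-G (6): skip — F and G already connected.
A-C (7): add. Components now {A,C} {B,E,F,G} {D}
B-C (9): add. Components now {A,B,C,E,F,G} {D}
C-G (9): skip — C and G already connected.
B-E (10): skip — B and E already connected.
C-E (10): skip — C and E already connected.
B-G (13): skip — B and G already connected.
D-G (20): add. Components now {A,B,C,D,E,F,G}
MST edges: E-F, B-F, E-G, A-C, B-C, D-G; total weight 4+5+6+7+9+20 = 51.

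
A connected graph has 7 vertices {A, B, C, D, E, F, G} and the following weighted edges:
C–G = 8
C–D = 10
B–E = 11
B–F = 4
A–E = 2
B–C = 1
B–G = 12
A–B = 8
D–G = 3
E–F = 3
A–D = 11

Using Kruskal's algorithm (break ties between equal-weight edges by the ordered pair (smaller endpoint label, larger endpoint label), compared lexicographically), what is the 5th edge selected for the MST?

Kruskal's algorithm — process edges by increasing weight (ties by edge label):
B–C (1): add — endpoints in different components.
A–E (2): add — endpoints in different components.
D–G (3): add — endpoints in different components.
E–F (3): add — endpoints in different components.
B–F (4): add — endpoints in different components.
A–B (8): skip — A and B already connected.
C–G (8): add — endpoints in different components.
The 5th edge added is B–F.

B-F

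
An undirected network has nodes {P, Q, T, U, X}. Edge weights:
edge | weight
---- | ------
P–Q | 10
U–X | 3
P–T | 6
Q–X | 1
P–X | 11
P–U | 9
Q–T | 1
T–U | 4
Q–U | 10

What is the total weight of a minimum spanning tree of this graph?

Prim, starting at U.
Step 1: frontier [U–X 3, T–U 4, P–U 9, Q–U 10] → take U–X (3); add X.
Step 2: frontier [T–U 4, P–U 9, Q–U 10, Q–X 1, P–X 11] → take Q–X (1); add Q.
Step 3: frontier [Q–T 1, P–Q 10, T–U 4, P–U 9, P–X 11] → take Q–T (1); add T.
Step 4: frontier [P–Q 10, P–T 6, P–U 9, P–X 11] → take P–T (6); add P.
MST edges: U–X, Q–X, Q–T, P–T; total weight 3+1+1+6 = 11.

11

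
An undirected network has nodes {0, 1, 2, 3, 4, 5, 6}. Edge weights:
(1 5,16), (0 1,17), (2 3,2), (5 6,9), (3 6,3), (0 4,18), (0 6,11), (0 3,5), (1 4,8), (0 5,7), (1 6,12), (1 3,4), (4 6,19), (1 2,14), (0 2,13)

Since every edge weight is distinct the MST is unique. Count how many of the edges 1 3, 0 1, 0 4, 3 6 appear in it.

Kruskal's algorithm — process edges by increasing weight (ties by edge label):
2 3 (2): add. Components now {0} {1} {2,3} {4} {5} {6}
3 6 (3): add. Components now {0} {1} {2,3,6} {4} {5}
1 3 (4): add. Components now {0} {1,2,3,6} {4} {5}
0 3 (5): add. Components now {0,1,2,3,6} {4} {5}
0 5 (7): add. Components now {0,1,2,3,5,6} {4}
1 4 (8): add. Components now {0,1,2,3,4,5,6}
MST edge set: {2 3, 3 6, 1 3, 0 3, 0 5, 1 4}.
Of the listed edges, {1 3, 3 6} are in the MST → 2.

2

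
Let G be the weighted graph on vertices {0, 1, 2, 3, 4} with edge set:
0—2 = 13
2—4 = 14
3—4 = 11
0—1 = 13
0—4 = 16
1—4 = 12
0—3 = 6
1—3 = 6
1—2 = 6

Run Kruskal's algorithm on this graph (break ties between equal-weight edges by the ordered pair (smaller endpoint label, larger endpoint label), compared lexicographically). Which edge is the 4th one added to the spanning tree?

Kruskal: consider edges lightest-first.
0—3 (6): add — endpoints in different components.
1—2 (6): add — endpoints in different components.
1—3 (6): add — endpoints in different components.
3—4 (11): add — endpoints in different components.
The 4th edge added is 3—4.

3-4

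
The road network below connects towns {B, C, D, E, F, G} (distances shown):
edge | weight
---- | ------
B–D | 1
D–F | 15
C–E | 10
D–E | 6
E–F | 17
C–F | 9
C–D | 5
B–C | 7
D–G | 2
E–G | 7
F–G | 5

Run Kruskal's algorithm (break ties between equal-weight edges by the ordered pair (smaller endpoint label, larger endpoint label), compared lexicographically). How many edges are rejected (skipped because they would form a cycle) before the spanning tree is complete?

Sort edges by weight, then run Kruskal:
B–D (1): add — endpoints in different components.
D–G (2): add — endpoints in different components.
C–D (5): add — endpoints in different components.
F–G (5): add — endpoints in different components.
D–E (6): add — endpoints in different components.
Edges rejected before the tree was complete: 0.

0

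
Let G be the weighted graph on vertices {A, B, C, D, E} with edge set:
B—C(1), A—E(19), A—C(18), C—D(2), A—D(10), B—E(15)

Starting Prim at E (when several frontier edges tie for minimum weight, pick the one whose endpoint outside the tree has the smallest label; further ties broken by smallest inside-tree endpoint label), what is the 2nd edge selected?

Prim, starting at E.
Step 1: cheapest edge leaving the tree is B—E (15); add B.
Step 2: cheapest edge leaving the tree is B—C (1); add C.
Step 3: cheapest edge leaving the tree is C—D (2); add D.
Step 4: cheapest edge leaving the tree is A—D (10); add A.
The 2nd edge added is B—C.

B-C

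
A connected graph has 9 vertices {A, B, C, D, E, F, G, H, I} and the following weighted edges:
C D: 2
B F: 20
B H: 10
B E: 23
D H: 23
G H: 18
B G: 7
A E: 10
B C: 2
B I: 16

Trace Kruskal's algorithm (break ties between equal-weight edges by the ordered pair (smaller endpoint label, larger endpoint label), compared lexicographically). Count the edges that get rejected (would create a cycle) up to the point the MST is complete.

Kruskal: consider edges lightest-first.
B C (2): add — endpoints in different components.
C D (2): add — endpoints in different components.
B G (7): add — endpoints in different components.
A E (10): add — endpoints in different components.
B H (10): add — endpoints in different components.
B I (16): add — endpoints in different components.
G H (18): skip — G and H already connected.
B F (20): add — endpoints in different components.
B E (23): add — endpoints in different components.
Edges rejected before the tree was complete: 1.

1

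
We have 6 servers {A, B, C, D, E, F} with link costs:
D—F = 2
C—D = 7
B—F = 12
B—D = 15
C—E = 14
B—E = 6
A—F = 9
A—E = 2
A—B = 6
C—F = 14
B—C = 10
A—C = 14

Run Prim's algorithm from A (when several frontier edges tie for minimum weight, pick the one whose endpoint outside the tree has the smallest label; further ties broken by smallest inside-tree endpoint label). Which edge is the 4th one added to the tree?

Prim, starting at A.
Step 1: cheapest edge leaving the tree is A—E (2); add E.
Step 2: cheapest edge leaving the tree is A—B (6); add B.
Step 3: cheapest edge leaving the tree is A—F (9); add F.
Step 4: cheapest edge leaving the tree is D—F (2); add D.
Step 5: cheapest edge leaving the tree is C—D (7); add C.
The 4th edge added is D—F.

D-F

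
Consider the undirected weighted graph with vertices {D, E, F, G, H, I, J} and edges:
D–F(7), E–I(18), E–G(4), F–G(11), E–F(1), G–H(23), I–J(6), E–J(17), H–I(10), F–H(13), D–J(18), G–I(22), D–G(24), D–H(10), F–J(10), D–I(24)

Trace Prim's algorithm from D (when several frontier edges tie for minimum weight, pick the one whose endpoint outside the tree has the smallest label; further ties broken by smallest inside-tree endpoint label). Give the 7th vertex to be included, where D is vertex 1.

Prim's algorithm from D:
Step 1: cheapest edge leaving the tree is D–F (7); add F.
Step 2: cheapest edge leaving the tree is E–F (1); add E.
Step 3: cheapest edge leaving the tree is E–G (4); add G.
Step 4: cheapest edge leaving the tree is D–H (10); add H.
Step 5: cheapest edge leaving the tree is H–I (10); add I.
Step 6: cheapest edge leaving the tree is I–J (6); add J.
Vertex order: D, F, E, G, H, I, J. The 7th vertex is J.

J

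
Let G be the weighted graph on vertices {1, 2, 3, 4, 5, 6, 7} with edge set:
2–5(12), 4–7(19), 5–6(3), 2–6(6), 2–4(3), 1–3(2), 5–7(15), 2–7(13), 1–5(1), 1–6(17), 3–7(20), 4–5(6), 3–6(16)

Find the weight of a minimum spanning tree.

Sort edges by weight, then run Kruskal:
1–5 (1): add. Components now {1,5} {2} {3} {4} {6} {7}
1–3 (2): add. Components now {1,3,5} {2} {4} {6} {7}
2–4 (3): add. Components now {1,3,5} {2,4} {6} {7}
5–6 (3): add. Components now {1,3,5,6} {2,4} {7}
2–6 (6): add. Components now {1,2,3,4,5,6} {7}
4–5 (6): skip — 4 and 5 already connected.
2–5 (12): skip — 2 and 5 already connected.
2–7 (13): add. Components now {1,2,3,4,5,6,7}
MST edges: 1–5, 1–3, 2–4, 5–6, 2–6, 2–7; total weight 1+2+3+3+6+13 = 28.

28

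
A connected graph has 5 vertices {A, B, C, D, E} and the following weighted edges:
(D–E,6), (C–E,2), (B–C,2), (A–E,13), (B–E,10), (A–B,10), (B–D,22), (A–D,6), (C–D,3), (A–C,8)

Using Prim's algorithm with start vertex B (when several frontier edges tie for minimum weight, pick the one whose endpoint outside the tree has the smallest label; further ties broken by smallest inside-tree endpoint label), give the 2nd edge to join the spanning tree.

C-E

Prim, starting at B.
Step 1: cheapest edge leaving the tree is B–C (2); add C.
Step 2: cheapest edge leaving the tree is C–E (2); add E.
Step 3: cheapest edge leaving the tree is C–D (3); add D.
Step 4: cheapest edge leaving the tree is A–D (6); add A.
The 2nd edge added is C–E.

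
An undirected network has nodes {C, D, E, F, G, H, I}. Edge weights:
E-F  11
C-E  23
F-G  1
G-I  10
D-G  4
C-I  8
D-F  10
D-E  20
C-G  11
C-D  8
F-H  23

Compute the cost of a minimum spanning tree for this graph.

55

Prim, starting at F.
Step 1: cheapest edge leaving the tree is F-G (1); add G.
Step 2: cheapest edge leaving the tree is D-G (4); add D.
Step 3: cheapest edge leaving the tree is C-D (8); add C.
Step 4: cheapest edge leaving the tree is C-I (8); add I.
Step 5: cheapest edge leaving the tree is E-F (11); add E.
Step 6: cheapest edge leaving the tree is F-H (23); add H.
MST edges: F-G, D-G, C-D, C-I, E-F, F-H; total weight 1+4+8+8+11+23 = 55.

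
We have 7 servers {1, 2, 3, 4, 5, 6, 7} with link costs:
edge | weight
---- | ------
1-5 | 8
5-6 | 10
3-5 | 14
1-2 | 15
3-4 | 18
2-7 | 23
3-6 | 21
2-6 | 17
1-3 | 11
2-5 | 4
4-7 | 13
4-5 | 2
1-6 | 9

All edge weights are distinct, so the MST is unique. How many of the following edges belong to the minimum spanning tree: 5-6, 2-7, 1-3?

1

Kruskal: consider edges lightest-first.
4-5 (2): add — endpoints in different components.
2-5 (4): add — endpoints in different components.
1-5 (8): add — endpoints in different components.
1-6 (9): add — endpoints in different components.
5-6 (10): skip — 5 and 6 already connected.
1-3 (11): add — endpoints in different components.
4-7 (13): add — endpoints in different components.
MST edge set: {4-5, 2-5, 1-5, 1-6, 1-3, 4-7}.
Of the listed edges, {1-3} are in the MST → 1.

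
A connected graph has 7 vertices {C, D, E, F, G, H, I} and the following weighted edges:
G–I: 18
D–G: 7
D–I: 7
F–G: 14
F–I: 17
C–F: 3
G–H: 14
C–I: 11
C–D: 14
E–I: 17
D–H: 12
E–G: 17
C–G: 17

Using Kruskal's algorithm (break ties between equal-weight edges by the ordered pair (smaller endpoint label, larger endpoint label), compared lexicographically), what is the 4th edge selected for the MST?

C-I

Kruskal's algorithm — process edges by increasing weight (ties by edge label):
C–F (3): add. Components now {C,F} {D} {E} {G} {H} {I}
D–G (7): add. Components now {C,F} {D,G} {E} {H} {I}
D–I (7): add. Components now {C,F} {D,G,I} {E} {H}
C–I (11): add. Components now {C,D,F,G,I} {E} {H}
D–H (12): add. Components now {C,D,F,G,H,I} {E}
C–D (14): skip — C and D already connected.
F–G (14): skip — F and G already connected.
G–H (14): skip — G and H already connected.
C–G (17): skip — C and G already connected.
E–G (17): add. Components now {C,D,E,F,G,H,I}
The 4th edge added is C–I.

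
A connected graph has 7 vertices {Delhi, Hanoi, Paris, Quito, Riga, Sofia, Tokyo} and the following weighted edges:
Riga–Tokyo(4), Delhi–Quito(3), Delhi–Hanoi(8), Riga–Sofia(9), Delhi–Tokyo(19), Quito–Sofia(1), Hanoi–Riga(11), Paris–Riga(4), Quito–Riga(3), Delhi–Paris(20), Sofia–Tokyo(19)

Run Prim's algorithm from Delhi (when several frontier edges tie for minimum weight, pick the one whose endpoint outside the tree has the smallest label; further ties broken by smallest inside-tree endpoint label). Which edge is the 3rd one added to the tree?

Quito-Riga

Prim's algorithm from Delhi:
Step 1: cheapest edge leaving the tree is Delhi–Quito (3); add Quito.
Step 2: cheapest edge leaving the tree is Quito–Sofia (1); add Sofia.
Step 3: cheapest edge leaving the tree is Quito–Riga (3); add Riga.
Step 4: cheapest edge leaving the tree is Paris–Riga (4); add Paris.
Step 5: cheapest edge leaving the tree is Riga–Tokyo (4); add Tokyo.
Step 6: cheapest edge leaving the tree is Delhi–Hanoi (8); add Hanoi.
The 3rd edge added is Quito–Riga.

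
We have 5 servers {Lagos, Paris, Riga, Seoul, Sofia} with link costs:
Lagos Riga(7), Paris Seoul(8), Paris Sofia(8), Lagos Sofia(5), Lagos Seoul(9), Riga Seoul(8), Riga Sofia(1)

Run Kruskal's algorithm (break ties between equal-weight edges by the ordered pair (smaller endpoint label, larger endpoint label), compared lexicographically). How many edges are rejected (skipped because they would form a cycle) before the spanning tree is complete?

1

Kruskal: consider edges lightest-first.
Riga Sofia (1): add. Components now {Riga,Sofia} {Lagos} {Seoul} {Paris}
Lagos Sofia (5): add. Components now {Lagos,Riga,Sofia} {Seoul} {Paris}
Lagos Riga (7): skip — Riga and Lagos already connected.
Paris Seoul (8): add. Components now {Lagos,Riga,Sofia} {Paris,Seoul}
Paris Sofia (8): add. Components now {Lagos,Paris,Riga,Seoul,Sofia}
Edges rejected before the tree was complete: 1.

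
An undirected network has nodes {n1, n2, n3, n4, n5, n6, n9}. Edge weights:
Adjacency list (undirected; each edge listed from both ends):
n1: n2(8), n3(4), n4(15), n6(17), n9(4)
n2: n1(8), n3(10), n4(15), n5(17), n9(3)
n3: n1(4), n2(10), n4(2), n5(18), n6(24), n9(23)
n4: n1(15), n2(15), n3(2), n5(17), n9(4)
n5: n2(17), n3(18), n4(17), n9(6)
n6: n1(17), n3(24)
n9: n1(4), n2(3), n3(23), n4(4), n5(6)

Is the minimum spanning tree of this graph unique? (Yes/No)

Kruskal: consider edges lightest-first.
n3 n4 (2): add — endpoints in different components.
n2 n9 (3): add — endpoints in different components.
n1 n3 (4): add — endpoints in different components.
n1 n9 (4): add — endpoints in different components.
n4 n9 (4): skip — n4 and n9 already connected.
n5 n9 (6): add — endpoints in different components.
n1 n2 (8): skip — n2 and n1 already connected.
n2 n3 (10): skip — n2 and n3 already connected.
n1 n4 (15): skip — n1 and n4 already connected.
n2 n4 (15): skip — n2 and n4 already connected.
n1 n6 (17): add — endpoints in different components.
Non-tree edge n4 n9 has weight 4, equal to the heaviest edge on its tree cycle — swapping gives another MST of the same weight. Not unique.

No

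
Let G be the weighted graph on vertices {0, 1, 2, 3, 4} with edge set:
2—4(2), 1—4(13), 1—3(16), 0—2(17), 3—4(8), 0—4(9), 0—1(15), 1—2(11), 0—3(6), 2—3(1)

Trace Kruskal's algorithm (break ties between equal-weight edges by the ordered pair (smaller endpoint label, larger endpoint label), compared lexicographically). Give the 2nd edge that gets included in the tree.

Sort edges by weight, then run Kruskal:
2—3 (1): add — endpoints in different components.
2—4 (2): add — endpoints in different components.
0—3 (6): add — endpoints in different components.
3—4 (8): skip — 3 and 4 already connected.
0—4 (9): skip — 0 and 4 already connected.
1—2 (11): add — endpoints in different components.
The 2nd edge added is 2—4.

2-4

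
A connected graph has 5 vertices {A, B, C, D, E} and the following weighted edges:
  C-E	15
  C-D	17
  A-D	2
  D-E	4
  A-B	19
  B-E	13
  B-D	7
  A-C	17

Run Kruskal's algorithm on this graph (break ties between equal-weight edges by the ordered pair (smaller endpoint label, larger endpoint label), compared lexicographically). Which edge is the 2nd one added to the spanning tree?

Kruskal's algorithm — process edges by increasing weight (ties by edge label):
A-D (2): add. Components now {A,D} {B} {C} {E}
D-E (4): add. Components now {A,D,E} {B} {C}
B-D (7): add. Components now {A,B,D,E} {C}
B-E (13): skip — B and E already connected.
C-E (15): add. Components now {A,B,C,D,E}
The 2nd edge added is D-E.

D-E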